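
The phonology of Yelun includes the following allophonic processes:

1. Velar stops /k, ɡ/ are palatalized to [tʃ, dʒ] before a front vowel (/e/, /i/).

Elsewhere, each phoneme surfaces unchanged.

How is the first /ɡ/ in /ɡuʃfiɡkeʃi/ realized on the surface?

/ɡ/ (word-initial) is in the target of rule 1 but the environment (before a front vowel) is not met → [ɡ].

[ɡ]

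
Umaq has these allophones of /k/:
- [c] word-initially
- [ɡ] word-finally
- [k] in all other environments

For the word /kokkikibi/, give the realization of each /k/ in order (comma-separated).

[c], [k], [k], [k]

Occurrence 1 (position 1): word-initially → [c].
Occurrence 2 (position 3): no conditioning environment matches → elsewhere allophone [k].
Occurrence 3 (position 4): no conditioning environment matches → elsewhere allophone [k].
Occurrence 4 (position 6): no conditioning environment matches → elsewhere allophone [k].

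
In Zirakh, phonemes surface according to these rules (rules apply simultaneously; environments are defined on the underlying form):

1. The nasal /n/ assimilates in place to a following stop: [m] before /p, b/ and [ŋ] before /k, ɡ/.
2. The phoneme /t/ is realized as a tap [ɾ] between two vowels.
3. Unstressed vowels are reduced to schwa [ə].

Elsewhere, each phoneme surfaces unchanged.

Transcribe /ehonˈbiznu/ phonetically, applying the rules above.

/e/ (word-initial): in an unstressed syllable, so rule 3 applies → [ə].
/o/ — between /h/ and /n/, in an unstressed syllable — surfaces as [ə] (rule 3).
/n/ — between /o/ and /b/, before a labial or velar stop — surfaces as [m] (rule 1).
/i/ (between /b/ and /z/): rule 3 targets it, but not in an unstressed syllable → unchanged [i].
/n/ (between /z/ and /u/) fails the environment for rule 1, so it stays [n].
/u/ meets the environment for rule 3 (in an unstressed syllable) → [ə].

[əhəmˈbiznə]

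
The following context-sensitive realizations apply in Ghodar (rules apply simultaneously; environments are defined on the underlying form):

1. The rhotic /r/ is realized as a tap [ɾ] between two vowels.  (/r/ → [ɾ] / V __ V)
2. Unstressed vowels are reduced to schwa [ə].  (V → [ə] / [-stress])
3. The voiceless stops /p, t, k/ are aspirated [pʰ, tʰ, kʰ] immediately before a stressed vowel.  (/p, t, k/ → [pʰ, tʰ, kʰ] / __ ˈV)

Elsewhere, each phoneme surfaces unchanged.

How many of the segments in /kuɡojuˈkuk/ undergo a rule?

4

Segments that undergo a rule: /u/ → [ə] (rule 2); /o/ → [ə] (rule 2); /u/ → [ə] (rule 2); /k/ → [kʰ] (rule 3).
All other segments surface unchanged.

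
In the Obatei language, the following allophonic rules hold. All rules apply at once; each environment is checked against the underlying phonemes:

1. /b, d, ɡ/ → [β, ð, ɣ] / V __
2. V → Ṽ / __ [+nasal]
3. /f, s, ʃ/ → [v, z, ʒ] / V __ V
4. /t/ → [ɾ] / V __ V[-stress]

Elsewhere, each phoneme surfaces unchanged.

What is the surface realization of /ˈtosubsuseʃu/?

/t/ — word-initial; rule 4 does not apply here → [t].
/o/ — between /t/ and /s/; rule 2 does not apply here → [o].
/s/ (between /o/ and /u/): between two vowels, so rule 3 applies → [z].
/u/ (between /s/ and /b/) fails the environment for rule 2, so it stays [u].
Rule 1 applies to /b/ (between /u/ and /s/: immediately after a vowel) → [β].
/s/ (between /b/ and /u/): rule 3 targets it, but not between two vowels → unchanged [s].
/u/ (between /s/ and /s/) fails the environment for rule 2, so it stays [u].
/s/ — between /u/ and /e/, between two vowels — surfaces as [z] (rule 3).
/e/ — between /s/ and /ʃ/; rule 2 does not apply here → [e].
Rule 3 applies to /ʃ/ (between /e/ and /u/: between two vowels) → [ʒ].
/u/ (word-final) fails the environment for rule 2, so it stays [u].

[ˈtozuβsuzeʒu]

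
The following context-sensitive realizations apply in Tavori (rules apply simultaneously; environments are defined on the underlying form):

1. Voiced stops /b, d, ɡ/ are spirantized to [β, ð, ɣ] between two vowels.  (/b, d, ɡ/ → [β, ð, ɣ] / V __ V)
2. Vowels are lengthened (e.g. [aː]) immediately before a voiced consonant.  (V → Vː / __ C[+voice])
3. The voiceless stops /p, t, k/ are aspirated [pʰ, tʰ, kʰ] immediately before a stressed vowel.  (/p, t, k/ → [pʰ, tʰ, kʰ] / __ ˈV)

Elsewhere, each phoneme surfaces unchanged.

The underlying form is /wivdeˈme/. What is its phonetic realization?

[wiːvdeːˈme]

/i/ — between /w/ and /v/, before a voiced consonant — surfaces as [iː] (rule 2).
/d/ (between /v/ and /e/): rule 1 targets it, but not between two vowels → unchanged [d].
/e/ (between /d/ and /m/) occurs before a voiced consonant → [eː] by rule 2.
/e/ (word-final): rule 2 targets it, but not before a voiced consonant → unchanged [e].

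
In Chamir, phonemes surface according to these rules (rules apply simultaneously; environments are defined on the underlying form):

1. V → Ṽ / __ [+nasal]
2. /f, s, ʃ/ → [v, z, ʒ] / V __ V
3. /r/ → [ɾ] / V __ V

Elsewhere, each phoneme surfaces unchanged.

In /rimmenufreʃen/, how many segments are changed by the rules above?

4

Segments that undergo a rule: /i/ → [ĩ] (rule 1); /e/ → [ẽ] (rule 1); /ʃ/ → [ʒ] (rule 2); /e/ → [ẽ] (rule 1).
All other segments surface unchanged.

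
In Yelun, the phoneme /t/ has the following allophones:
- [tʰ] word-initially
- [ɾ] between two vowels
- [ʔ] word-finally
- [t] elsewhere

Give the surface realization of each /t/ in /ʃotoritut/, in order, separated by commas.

[ɾ], [ɾ], [ʔ]

Occurrence 1 (position 3): between two vowels → [ɾ].
Occurrence 2 (position 7): between two vowels → [ɾ].
Occurrence 3 (position 9): word-finally → [ʔ].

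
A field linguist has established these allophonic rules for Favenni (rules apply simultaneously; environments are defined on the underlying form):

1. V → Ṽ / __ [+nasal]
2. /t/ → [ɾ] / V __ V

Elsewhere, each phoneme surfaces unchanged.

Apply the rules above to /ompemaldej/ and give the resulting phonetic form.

[õmpẽmaldej]

/o/ (word-initial): before a nasal consonant, so rule 1 applies → [õ].
/e/ (between /p/ and /m/): before a nasal consonant, so rule 1 applies → [ẽ].
/a/ (between /m/ and /l/): rule 1 targets it, but not before a nasal consonant → unchanged [a].
/e/ — between /d/ and /j/; rule 1 does not apply here → [e].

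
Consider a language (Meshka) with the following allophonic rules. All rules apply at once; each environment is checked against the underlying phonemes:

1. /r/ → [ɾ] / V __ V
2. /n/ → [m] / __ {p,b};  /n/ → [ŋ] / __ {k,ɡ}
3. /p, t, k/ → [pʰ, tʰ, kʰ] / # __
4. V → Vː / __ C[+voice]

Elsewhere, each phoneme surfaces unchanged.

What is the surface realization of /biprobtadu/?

/b/ — not in any rule's target class → [b].
/i/ (between /b/ and /p/) is in the target of rule 4 but the environment (before a voiced consonant) is not met → [i].
/p/ (between /i/ and /r/) fails the environment for rule 3, so it stays [p].
/r/ — between /p/ and /o/; rule 1 does not apply here → [r].
/o/ (between /r/ and /b/) occurs before a voiced consonant → [oː] by rule 4.
/b/ (between /o/ and /t/) is unaffected → [b].
/t/ (between /b/ and /a/) fails the environment for rule 3, so it stays [t].
/a/ (between /t/ and /d/) occurs before a voiced consonant → [aː] by rule 4.
/d/ — not in any rule's target class → [d].
/u/ (word-final) is in the target of rule 4 but the environment (before a voiced consonant) is not met → [u].

[biproːbtaːdu]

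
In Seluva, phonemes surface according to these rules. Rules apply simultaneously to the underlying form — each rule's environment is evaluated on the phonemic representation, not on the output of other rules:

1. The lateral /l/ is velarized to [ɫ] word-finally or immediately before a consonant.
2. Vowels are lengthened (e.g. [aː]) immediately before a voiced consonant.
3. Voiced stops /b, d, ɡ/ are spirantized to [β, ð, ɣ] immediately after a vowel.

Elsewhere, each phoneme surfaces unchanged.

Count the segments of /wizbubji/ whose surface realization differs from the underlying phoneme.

3

Segments that undergo a rule: /i/ → [iː] (rule 2); /u/ → [uː] (rule 2); /b/ → [β] (rule 3).
All other segments surface unchanged.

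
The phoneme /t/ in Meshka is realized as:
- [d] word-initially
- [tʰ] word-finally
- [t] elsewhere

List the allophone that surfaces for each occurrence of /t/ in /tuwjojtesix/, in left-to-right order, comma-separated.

[d], [t]

Occurrence 1 (position 1): word-initially → [d].
Occurrence 2 (position 7): no conditioning environment matches → elsewhere allophone [t].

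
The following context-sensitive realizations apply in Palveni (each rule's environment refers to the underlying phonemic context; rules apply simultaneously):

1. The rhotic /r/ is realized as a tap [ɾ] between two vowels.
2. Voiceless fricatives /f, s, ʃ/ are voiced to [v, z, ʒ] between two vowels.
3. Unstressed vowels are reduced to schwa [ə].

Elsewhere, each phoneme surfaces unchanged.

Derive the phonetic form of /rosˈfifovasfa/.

[rəsˈfivəvəsfə]

/r/ — word-initial; rule 1 does not apply here → [r].
/o/ meets the environment for rule 3 (in an unstressed syllable) → [ə].
/s/ (between /o/ and /f/): rule 2 targets it, but not between two vowels → unchanged [s].
/f/ (between /s/ and /i/) is in the target of rule 2 but the environment (between two vowels) is not met → [f].
/i/ (between /f/ and /f/) fails the environment for rule 3, so it stays [i].
/f/ (between /i/ and /o/) occurs between two vowels → [v] by rule 2.
/o/ — between /f/ and /v/, in an unstressed syllable — surfaces as [ə] (rule 3).
/v/ (between /o/ and /a/) is unaffected → [v].
Rule 3 applies to /a/ (between /v/ and /s/: in an unstressed syllable) → [ə].
/s/ — between /a/ and /f/; rule 2 does not apply here → [s].
/f/ (between /s/ and /a/) fails the environment for rule 2, so it stays [f].
/a/ — word-final, in an unstressed syllable — surfaces as [ə] (rule 3).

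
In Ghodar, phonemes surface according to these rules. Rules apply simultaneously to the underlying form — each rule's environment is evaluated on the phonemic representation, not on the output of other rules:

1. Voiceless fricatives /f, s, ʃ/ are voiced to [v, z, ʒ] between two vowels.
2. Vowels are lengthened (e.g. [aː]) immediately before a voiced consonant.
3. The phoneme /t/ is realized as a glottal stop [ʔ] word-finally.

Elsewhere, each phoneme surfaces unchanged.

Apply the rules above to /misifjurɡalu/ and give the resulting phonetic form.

/m/ (word-initial) is unaffected → [m].
/i/ (between /m/ and /s/) is in the target of rule 2 but the environment (before a voiced consonant) is not met → [i].
/s/ — between /i/ and /i/, between two vowels — surfaces as [z] (rule 1).
/i/ (between /s/ and /f/) fails the environment for rule 2, so it stays [i].
/f/ (between /i/ and /j/) is in the target of rule 1 but the environment (between two vowels) is not met → [f].
/j/ (between /f/ and /u/) is unaffected → [j].
Rule 2 applies to /u/ (between /j/ and /r/: before a voiced consonant) → [uː].
/r/ (between /u/ and /ɡ/) is unaffected → [r].
/ɡ/ (between /r/ and /a/) is unaffected → [ɡ].
/a/ (between /ɡ/ and /l/): before a voiced consonant, so rule 2 applies → [aː].
/l/ — not in any rule's target class → [l].
/u/ (word-final): rule 2 targets it, but not before a voiced consonant → unchanged [u].

[mizifjuːrɡaːlu]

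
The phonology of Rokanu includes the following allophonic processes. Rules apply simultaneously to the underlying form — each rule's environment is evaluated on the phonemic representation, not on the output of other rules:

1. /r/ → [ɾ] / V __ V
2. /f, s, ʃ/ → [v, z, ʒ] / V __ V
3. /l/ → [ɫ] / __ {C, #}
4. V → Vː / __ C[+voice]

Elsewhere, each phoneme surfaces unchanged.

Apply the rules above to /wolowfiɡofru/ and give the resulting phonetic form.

/w/ stays [w].
/o/ (between /w/ and /l/): before a voiced consonant, so rule 4 applies → [oː].
/l/ (between /o/ and /o/) is in the target of rule 3 but the environment (word-finally or immediately before a consonant) is not met → [l].
Rule 4 applies to /o/ (between /l/ and /w/: before a voiced consonant) → [oː].
/w/ — not in any rule's target class → [w].
/f/ (between /w/ and /i/) fails the environment for rule 2, so it stays [f].
/i/ (between /f/ and /ɡ/): before a voiced consonant, so rule 4 applies → [iː].
/ɡ/ (between /i/ and /o/): no rule targets it → [ɡ].
/o/ (between /ɡ/ and /f/): rule 4 targets it, but not before a voiced consonant → unchanged [o].
/f/ (between /o/ and /r/) fails the environment for rule 2, so it stays [f].
/r/ (between /f/ and /u/): rule 1 targets it, but not between two vowels → unchanged [r].
/u/ (word-final): rule 4 targets it, but not before a voiced consonant → unchanged [u].

[woːloːwfiːɡofru]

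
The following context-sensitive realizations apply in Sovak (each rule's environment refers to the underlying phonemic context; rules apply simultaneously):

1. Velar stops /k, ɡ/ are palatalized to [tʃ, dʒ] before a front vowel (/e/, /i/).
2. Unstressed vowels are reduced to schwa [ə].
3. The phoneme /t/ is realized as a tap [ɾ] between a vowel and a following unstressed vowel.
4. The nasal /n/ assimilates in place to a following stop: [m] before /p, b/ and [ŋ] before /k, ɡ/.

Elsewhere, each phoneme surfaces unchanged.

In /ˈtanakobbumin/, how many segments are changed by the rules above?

Segments that undergo a rule: /a/ → [ə] (rule 2); /o/ → [ə] (rule 2); /u/ → [ə] (rule 2); /i/ → [ə] (rule 2).
All other segments surface unchanged.

4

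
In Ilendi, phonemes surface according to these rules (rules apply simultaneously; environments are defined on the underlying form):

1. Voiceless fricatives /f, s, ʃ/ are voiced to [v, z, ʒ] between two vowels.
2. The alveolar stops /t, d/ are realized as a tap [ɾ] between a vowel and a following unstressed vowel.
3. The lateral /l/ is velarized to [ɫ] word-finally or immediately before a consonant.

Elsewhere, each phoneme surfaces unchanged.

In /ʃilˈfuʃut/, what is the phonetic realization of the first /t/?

/t/ (word-final) is in the target of rule 2 but the environment (between a vowel and a following unstressed vowel) is not met → [t].

[t]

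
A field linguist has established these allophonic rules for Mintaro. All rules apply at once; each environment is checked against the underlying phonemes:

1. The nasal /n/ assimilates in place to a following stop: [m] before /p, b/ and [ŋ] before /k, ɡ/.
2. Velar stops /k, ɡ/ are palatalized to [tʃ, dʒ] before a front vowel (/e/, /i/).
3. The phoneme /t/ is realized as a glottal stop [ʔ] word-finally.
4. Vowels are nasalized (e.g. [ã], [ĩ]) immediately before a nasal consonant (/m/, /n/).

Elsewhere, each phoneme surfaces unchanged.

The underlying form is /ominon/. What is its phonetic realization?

Rule 4 applies to /o/ (word-initial: before a nasal consonant) → [õ].
/m/ — not in any rule's target class → [m].
/i/ meets the environment for rule 4 (before a nasal consonant) → [ĩ].
/n/ (between /i/ and /o/): rule 1 targets it, but not before a labial or velar stop → unchanged [n].
Rule 4 applies to /o/ (between /n/ and /n/: before a nasal consonant) → [õ].
/n/ (word-final) is in the target of rule 1 but the environment (before a labial or velar stop) is not met → [n].

[õmĩnõn]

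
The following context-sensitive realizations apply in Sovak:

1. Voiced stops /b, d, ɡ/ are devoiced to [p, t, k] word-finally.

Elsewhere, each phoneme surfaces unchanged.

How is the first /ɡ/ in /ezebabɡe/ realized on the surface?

[ɡ]

/ɡ/ (between /b/ and /e/) is in the target of rule 1 but the environment (word-finally) is not met → [ɡ].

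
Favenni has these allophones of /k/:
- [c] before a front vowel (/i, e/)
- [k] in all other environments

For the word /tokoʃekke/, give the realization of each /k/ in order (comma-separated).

Occurrence 1 (position 3): no conditioning environment matches → elsewhere allophone [k].
Occurrence 2 (position 7): no conditioning environment matches → elsewhere allophone [k].
Occurrence 3 (position 8): before a front vowel → [c].

[k], [k], [c]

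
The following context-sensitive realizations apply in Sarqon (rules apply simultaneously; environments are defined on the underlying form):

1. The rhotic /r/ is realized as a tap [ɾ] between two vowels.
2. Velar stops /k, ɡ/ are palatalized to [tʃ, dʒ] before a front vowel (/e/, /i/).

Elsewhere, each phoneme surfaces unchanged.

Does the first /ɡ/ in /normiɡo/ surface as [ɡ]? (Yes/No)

/ɡ/ — between /i/ and /o/; rule 2 does not apply here → [ɡ].
The actual realization is [ɡ], which matches [ɡ].

Yes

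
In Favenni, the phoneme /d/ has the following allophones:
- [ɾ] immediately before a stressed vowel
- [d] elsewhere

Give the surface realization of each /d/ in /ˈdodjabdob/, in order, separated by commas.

Occurrence 1 (position 1): immediately before a stressed vowel → [ɾ].
Occurrence 2 (position 3): no conditioning environment matches → elsewhere allophone [d].
Occurrence 3 (position 7): no conditioning environment matches → elsewhere allophone [d].

[ɾ], [d], [d]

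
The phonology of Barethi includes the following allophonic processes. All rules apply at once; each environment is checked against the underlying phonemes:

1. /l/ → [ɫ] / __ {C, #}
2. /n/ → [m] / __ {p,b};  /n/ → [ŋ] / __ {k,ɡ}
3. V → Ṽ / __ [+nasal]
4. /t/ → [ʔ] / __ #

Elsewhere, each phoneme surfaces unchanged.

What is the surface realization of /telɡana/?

/t/ — word-initial; rule 4 does not apply here → [t].
/e/ (between /t/ and /l/) fails the environment for rule 3, so it stays [e].
/l/ (between /e/ and /ɡ/): word-finally or immediately before a consonant, so rule 1 applies → [ɫ].
/ɡ/ stays [ɡ].
Rule 3 applies to /a/ (between /ɡ/ and /n/: before a nasal consonant) → [ã].
/n/ (between /a/ and /a/) fails the environment for rule 2, so it stays [n].
/a/ (word-final): rule 3 targets it, but not before a nasal consonant → unchanged [a].

[teɫɡãna]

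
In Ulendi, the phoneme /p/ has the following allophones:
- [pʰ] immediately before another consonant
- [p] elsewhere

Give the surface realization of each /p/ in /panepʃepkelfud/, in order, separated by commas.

[p], [pʰ], [pʰ]

Occurrence 1 (position 1): no conditioning environment matches → elsewhere allophone [p].
Occurrence 2 (position 5): immediately before another consonant → [pʰ].
Occurrence 3 (position 8): immediately before another consonant → [pʰ].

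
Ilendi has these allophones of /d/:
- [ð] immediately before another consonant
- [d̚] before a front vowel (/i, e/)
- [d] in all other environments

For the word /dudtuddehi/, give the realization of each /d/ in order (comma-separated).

[d], [ð], [ð], [d̚]

Occurrence 1 (position 1): no conditioning environment matches → elsewhere allophone [d].
Occurrence 2 (position 3): immediately before another consonant → [ð].
Occurrence 3 (position 6): immediately before another consonant → [ð].
Occurrence 4 (position 7): before a front vowel (/i, e/) → [d̚].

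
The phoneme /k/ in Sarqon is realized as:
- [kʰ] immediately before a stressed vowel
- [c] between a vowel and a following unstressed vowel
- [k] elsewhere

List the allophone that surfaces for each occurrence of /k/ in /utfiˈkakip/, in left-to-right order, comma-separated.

Occurrence 1 (position 5): immediately before a stressed vowel → [kʰ].
Occurrence 2 (position 7): between a vowel and a following unstressed vowel → [c].

[kʰ], [c]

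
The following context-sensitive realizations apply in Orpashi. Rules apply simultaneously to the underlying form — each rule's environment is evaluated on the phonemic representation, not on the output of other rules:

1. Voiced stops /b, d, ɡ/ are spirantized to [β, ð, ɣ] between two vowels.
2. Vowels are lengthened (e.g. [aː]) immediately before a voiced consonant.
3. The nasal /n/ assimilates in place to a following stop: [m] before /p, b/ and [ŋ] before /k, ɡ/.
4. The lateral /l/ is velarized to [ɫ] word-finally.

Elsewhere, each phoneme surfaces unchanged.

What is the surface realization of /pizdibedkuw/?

[piːzdiːβeːdkuːw]

/p/ — not in any rule's target class → [p].
Rule 2 applies to /i/ (between /p/ and /z/: before a voiced consonant) → [iː].
/z/ — not in any rule's target class → [z].
/d/ (between /z/ and /i/) is in the target of rule 1 but the environment (between two vowels) is not met → [d].
/i/ — between /d/ and /b/, before a voiced consonant — surfaces as [iː] (rule 2).
/b/ — between /i/ and /e/, between two vowels — surfaces as [β] (rule 1).
/e/ — between /b/ and /d/, before a voiced consonant — surfaces as [eː] (rule 2).
/d/ (between /e/ and /k/): rule 1 targets it, but not between two vowels → unchanged [d].
/k/ (between /d/ and /u/): no rule targets it → [k].
/u/ (between /k/ and /w/): before a voiced consonant, so rule 2 applies → [uː].
/w/ (word-final): no rule targets it → [w].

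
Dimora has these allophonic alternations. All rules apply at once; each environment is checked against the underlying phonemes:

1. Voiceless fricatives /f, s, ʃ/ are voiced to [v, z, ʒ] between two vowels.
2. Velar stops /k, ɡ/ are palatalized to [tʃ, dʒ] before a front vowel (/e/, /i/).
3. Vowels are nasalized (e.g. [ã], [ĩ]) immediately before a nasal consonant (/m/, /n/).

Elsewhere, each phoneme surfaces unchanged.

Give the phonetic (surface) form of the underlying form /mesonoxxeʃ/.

/m/ (word-initial) is unaffected → [m].
/e/ (between /m/ and /s/) is in the target of rule 3 but the environment (before a nasal consonant) is not met → [e].
Rule 1 applies to /s/ (between /e/ and /o/: between two vowels) → [z].
/o/ (between /s/ and /n/): before a nasal consonant, so rule 3 applies → [õ].
/n/ stays [n].
/o/ (between /n/ and /x/): rule 3 targets it, but not before a nasal consonant → unchanged [o].
/x/ stays [x].
/x/ (between /x/ and /e/) is unaffected → [x].
/e/ — between /x/ and /ʃ/; rule 3 does not apply here → [e].
/ʃ/ (word-final) is in the target of rule 1 but the environment (between two vowels) is not met → [ʃ].

[mezõnoxxeʃ]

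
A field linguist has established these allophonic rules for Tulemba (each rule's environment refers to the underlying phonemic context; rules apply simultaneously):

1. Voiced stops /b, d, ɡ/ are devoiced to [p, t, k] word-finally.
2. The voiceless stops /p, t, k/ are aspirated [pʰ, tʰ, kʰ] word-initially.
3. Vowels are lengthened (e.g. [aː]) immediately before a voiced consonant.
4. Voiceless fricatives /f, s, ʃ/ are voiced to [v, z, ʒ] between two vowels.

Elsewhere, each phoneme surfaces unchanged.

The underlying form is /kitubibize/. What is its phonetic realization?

[kʰituːbiːbiːze]

/k/ meets the environment for rule 2 (word-initially) → [kʰ].
/i/ (between /k/ and /t/) fails the environment for rule 3, so it stays [i].
/t/ (between /i/ and /u/): rule 2 targets it, but not word-initially → unchanged [t].
/u/ (between /t/ and /b/): before a voiced consonant, so rule 3 applies → [uː].
/b/ (between /u/ and /i/): rule 1 targets it, but not word-finally → unchanged [b].
/i/ (between /b/ and /b/): before a voiced consonant, so rule 3 applies → [iː].
/b/ (between /i/ and /i/) fails the environment for rule 1, so it stays [b].
/i/ (between /b/ and /z/) occurs before a voiced consonant → [iː] by rule 3.
/e/ (word-final) is in the target of rule 3 but the environment (before a voiced consonant) is not met → [e].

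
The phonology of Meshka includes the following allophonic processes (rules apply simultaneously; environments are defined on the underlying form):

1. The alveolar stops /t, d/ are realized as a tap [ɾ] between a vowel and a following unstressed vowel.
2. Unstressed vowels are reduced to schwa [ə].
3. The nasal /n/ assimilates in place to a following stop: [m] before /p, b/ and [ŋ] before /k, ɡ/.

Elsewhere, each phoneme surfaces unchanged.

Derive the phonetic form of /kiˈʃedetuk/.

[kəˈʃeɾəɾək]

Rule 2 applies to /i/ (between /k/ and /ʃ/: in an unstressed syllable) → [ə].
/e/ — between /ʃ/ and /d/; rule 2 does not apply here → [e].
Rule 1 applies to /d/ (between /e/ and /e/: between a vowel and a following unstressed vowel) → [ɾ].
Rule 2 applies to /e/ (between /d/ and /t/: in an unstressed syllable) → [ə].
/t/ — between /e/ and /u/, between a vowel and a following unstressed vowel — surfaces as [ɾ] (rule 1).
/u/ (between /t/ and /k/): in an unstressed syllable, so rule 2 applies → [ə].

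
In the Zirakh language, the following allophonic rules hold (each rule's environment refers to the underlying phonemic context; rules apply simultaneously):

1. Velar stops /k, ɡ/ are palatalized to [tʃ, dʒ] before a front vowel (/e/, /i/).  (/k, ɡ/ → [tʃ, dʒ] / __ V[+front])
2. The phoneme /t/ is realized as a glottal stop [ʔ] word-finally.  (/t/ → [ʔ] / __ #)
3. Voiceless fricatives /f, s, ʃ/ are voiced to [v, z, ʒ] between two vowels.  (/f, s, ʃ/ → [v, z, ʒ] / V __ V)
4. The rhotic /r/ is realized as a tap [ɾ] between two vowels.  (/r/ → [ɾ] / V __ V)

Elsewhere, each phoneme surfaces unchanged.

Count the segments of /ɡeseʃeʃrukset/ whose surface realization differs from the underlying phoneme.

4

Segments that undergo a rule: /ɡ/ → [dʒ] (rule 1); /s/ → [z] (rule 3); /ʃ/ → [ʒ] (rule 3); /t/ → [ʔ] (rule 2).
All other segments surface unchanged.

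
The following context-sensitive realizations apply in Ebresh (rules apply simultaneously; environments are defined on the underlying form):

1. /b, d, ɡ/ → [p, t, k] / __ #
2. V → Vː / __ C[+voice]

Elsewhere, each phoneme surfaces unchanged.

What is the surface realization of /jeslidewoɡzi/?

[jesliːdeːwoːɡzi]

/j/ stays [j].
/e/ (between /j/ and /s/): rule 2 targets it, but not before a voiced consonant → unchanged [e].
/s/ stays [s].
/l/ — not in any rule's target class → [l].
/i/ meets the environment for rule 2 (before a voiced consonant) → [iː].
/d/ (between /i/ and /e/): rule 1 targets it, but not word-finally → unchanged [d].
/e/ meets the environment for rule 2 (before a voiced consonant) → [eː].
/w/ — not in any rule's target class → [w].
/o/ meets the environment for rule 2 (before a voiced consonant) → [oː].
/ɡ/ (between /o/ and /z/): rule 1 targets it, but not word-finally → unchanged [ɡ].
/z/ (between /ɡ/ and /i/) is unaffected → [z].
/i/ (word-final) is in the target of rule 2 but the environment (before a voiced consonant) is not met → [i].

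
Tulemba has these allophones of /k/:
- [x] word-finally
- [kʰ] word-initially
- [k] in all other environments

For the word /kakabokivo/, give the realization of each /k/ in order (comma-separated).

[kʰ], [k], [k]

Occurrence 1 (position 1): word-initially → [kʰ].
Occurrence 2 (position 3): no conditioning environment matches → elsewhere allophone [k].
Occurrence 3 (position 7): no conditioning environment matches → elsewhere allophone [k].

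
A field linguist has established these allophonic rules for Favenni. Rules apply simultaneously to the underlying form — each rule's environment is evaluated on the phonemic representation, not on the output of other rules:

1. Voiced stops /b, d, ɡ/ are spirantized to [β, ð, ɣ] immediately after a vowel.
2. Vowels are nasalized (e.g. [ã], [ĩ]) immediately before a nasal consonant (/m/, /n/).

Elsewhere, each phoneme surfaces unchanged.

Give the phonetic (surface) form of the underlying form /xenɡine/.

Rule 2 applies to /e/ (between /x/ and /n/: before a nasal consonant) → [ẽ].
/ɡ/ (between /n/ and /i/) is in the target of rule 1 but the environment (immediately after a vowel) is not met → [ɡ].
/i/ (between /ɡ/ and /n/) occurs before a nasal consonant → [ĩ] by rule 2.
/e/ — word-final; rule 2 does not apply here → [e].

[xẽnɡĩne]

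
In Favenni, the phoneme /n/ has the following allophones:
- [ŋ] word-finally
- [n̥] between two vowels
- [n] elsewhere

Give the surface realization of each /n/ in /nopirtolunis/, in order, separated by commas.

[n], [n̥]

Occurrence 1 (position 1): no conditioning environment matches → elsewhere allophone [n].
Occurrence 2 (position 10): between two vowels → [n̥].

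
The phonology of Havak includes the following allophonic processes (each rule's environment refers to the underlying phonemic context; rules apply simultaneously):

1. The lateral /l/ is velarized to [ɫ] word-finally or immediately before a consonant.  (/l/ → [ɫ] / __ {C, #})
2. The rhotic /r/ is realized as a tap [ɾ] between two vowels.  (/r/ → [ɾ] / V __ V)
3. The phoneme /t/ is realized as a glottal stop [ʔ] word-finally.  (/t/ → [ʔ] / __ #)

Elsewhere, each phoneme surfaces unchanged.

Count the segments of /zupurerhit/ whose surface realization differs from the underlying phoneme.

Segments that undergo a rule: /r/ → [ɾ] (rule 2); /t/ → [ʔ] (rule 3).
All other segments surface unchanged.

2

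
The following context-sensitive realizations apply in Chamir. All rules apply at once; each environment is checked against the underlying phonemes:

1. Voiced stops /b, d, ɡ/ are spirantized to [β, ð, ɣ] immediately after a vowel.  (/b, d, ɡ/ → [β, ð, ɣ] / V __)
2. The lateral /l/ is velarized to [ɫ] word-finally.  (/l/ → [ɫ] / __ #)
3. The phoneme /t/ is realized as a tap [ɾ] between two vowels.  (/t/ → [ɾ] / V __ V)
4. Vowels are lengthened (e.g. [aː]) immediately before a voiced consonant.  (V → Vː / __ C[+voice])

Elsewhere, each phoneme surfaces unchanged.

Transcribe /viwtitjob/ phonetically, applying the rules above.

/v/ (word-initial) is unaffected → [v].
/i/ (between /v/ and /w/): before a voiced consonant, so rule 4 applies → [iː].
/w/ stays [w].
/t/ (between /w/ and /i/) is in the target of rule 3 but the environment (between two vowels) is not met → [t].
/i/ (between /t/ and /t/): rule 4 targets it, but not before a voiced consonant → unchanged [i].
/t/ (between /i/ and /j/): rule 3 targets it, but not between two vowels → unchanged [t].
/j/ stays [j].
/o/ (between /j/ and /b/) occurs before a voiced consonant → [oː] by rule 4.
Rule 1 applies to /b/ (word-final: immediately after a vowel) → [β].

[viːwtitjoːβ]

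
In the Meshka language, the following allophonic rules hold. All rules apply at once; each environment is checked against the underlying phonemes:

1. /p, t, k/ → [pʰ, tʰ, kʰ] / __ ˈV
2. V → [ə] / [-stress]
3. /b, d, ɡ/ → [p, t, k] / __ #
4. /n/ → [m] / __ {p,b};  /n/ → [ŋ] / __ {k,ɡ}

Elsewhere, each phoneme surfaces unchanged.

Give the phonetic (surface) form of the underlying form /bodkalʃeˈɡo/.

/b/ — word-initial; rule 3 does not apply here → [b].
/o/ (between /b/ and /d/): in an unstressed syllable, so rule 2 applies → [ə].
/d/ (between /o/ and /k/): rule 3 targets it, but not word-finally → unchanged [d].
/k/ (between /d/ and /a/) fails the environment for rule 1, so it stays [k].
Rule 2 applies to /a/ (between /k/ and /l/: in an unstressed syllable) → [ə].
/l/ (between /a/ and /ʃ/): no rule targets it → [l].
/ʃ/ (between /l/ and /e/): no rule targets it → [ʃ].
/e/ (between /ʃ/ and /ɡ/) occurs in an unstressed syllable → [ə] by rule 2.
/ɡ/ (between /e/ and /o/): rule 3 targets it, but not word-finally → unchanged [ɡ].
/o/ — word-final; rule 2 does not apply here → [o].

[bədkəlʃəˈɡo]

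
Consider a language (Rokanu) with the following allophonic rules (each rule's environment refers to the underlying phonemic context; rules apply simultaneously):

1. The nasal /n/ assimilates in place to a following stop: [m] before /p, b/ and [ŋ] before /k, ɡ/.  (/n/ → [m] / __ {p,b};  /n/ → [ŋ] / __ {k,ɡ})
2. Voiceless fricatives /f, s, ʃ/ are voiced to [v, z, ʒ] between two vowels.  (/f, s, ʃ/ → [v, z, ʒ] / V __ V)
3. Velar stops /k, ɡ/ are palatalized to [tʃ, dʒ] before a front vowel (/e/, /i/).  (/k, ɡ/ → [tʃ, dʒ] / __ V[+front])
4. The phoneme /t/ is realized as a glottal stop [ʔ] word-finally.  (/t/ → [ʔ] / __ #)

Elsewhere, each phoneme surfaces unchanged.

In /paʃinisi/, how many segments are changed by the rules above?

Segments that undergo a rule: /ʃ/ → [ʒ] (rule 2); /s/ → [z] (rule 2).
All other segments surface unchanged.

2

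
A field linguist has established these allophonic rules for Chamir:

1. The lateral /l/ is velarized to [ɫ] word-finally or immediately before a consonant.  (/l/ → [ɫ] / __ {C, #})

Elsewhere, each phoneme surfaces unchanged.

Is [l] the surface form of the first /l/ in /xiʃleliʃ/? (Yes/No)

Yes

/l/ (between /ʃ/ and /e/) fails the environment for rule 1, so it stays [l].
The actual realization is [l], which matches [l].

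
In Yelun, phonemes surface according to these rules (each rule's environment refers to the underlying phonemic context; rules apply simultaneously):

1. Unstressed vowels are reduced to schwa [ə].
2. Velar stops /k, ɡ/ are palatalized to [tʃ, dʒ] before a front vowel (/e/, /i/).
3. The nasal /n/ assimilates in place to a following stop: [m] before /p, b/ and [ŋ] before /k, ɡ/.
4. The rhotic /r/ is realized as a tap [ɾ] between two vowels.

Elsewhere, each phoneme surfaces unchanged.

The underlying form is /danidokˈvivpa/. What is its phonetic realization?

/d/ stays [d].
/a/ (between /d/ and /n/): in an unstressed syllable, so rule 1 applies → [ə].
/n/ (between /a/ and /i/): rule 3 targets it, but not before a labial or velar stop → unchanged [n].
/i/ meets the environment for rule 1 (in an unstressed syllable) → [ə].
/d/ (between /i/ and /o/): no rule targets it → [d].
/o/ meets the environment for rule 1 (in an unstressed syllable) → [ə].
/k/ (between /o/ and /v/) fails the environment for rule 2, so it stays [k].
/v/ (between /k/ and /i/): no rule targets it → [v].
/i/ (between /v/ and /v/): rule 1 targets it, but not in an unstressed syllable → unchanged [i].
/v/ (between /i/ and /p/): no rule targets it → [v].
/p/ (between /v/ and /a/): no rule targets it → [p].
/a/ (word-final): in an unstressed syllable, so rule 1 applies → [ə].

[dənədəkˈvivpə]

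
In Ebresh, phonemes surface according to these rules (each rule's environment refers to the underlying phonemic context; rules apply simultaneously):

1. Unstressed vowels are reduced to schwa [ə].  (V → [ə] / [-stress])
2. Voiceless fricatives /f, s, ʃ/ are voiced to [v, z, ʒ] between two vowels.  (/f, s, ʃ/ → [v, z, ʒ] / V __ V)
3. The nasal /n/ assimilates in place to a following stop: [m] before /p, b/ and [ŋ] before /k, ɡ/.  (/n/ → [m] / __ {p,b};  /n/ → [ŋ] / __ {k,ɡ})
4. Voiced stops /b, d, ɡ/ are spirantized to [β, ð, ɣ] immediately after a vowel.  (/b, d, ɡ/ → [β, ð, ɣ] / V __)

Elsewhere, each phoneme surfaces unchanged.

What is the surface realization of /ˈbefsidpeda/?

[ˈbefsəðpəðə]

/b/ — word-initial; rule 4 does not apply here → [b].
/e/ (between /b/ and /f/) is in the target of rule 1 but the environment (in an unstressed syllable) is not met → [e].
/f/ (between /e/ and /s/) fails the environment for rule 2, so it stays [f].
/s/ — between /f/ and /i/; rule 2 does not apply here → [s].
Rule 1 applies to /i/ (between /s/ and /d/: in an unstressed syllable) → [ə].
/d/ — between /i/ and /p/, immediately after a vowel — surfaces as [ð] (rule 4).
/e/ meets the environment for rule 1 (in an unstressed syllable) → [ə].
Rule 4 applies to /d/ (between /e/ and /a/: immediately after a vowel) → [ð].
/a/ (word-final) occurs in an unstressed syllable → [ə] by rule 1.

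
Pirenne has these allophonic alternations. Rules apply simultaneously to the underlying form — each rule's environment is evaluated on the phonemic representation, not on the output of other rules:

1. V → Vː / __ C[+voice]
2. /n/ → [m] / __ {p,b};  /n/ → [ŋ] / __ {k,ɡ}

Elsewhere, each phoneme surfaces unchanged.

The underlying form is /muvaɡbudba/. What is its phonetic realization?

/m/ (word-initial) is unaffected → [m].
/u/ — between /m/ and /v/, before a voiced consonant — surfaces as [uː] (rule 1).
/v/ (between /u/ and /a/): no rule targets it → [v].
/a/ meets the environment for rule 1 (before a voiced consonant) → [aː].
/ɡ/ stays [ɡ].
/b/ — not in any rule's target class → [b].
/u/ meets the environment for rule 1 (before a voiced consonant) → [uː].
/d/ stays [d].
/b/ (between /d/ and /a/) is unaffected → [b].
/a/ — word-final; rule 1 does not apply here → [a].

[muːvaːɡbuːdba]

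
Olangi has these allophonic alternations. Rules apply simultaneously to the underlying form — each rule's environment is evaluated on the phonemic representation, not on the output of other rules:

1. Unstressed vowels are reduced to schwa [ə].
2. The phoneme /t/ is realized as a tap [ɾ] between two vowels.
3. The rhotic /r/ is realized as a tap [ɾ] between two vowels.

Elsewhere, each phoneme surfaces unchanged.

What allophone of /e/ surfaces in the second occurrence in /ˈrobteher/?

[ə]

/e/ (between /h/ and /r/): in an unstressed syllable, so rule 1 applies → [ə].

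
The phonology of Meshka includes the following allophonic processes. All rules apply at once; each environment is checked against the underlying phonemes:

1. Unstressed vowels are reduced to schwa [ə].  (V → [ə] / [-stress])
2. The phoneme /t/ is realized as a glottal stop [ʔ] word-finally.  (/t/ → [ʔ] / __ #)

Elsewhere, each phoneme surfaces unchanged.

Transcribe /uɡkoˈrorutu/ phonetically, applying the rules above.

[əɡkəˈrorətə]

/u/ — word-initial, in an unstressed syllable — surfaces as [ə] (rule 1).
/ɡ/ — not in any rule's target class → [ɡ].
/k/ (between /ɡ/ and /o/) is unaffected → [k].
/o/ (between /k/ and /r/): in an unstressed syllable, so rule 1 applies → [ə].
/r/ — not in any rule's target class → [r].
/o/ (between /r/ and /r/) is in the target of rule 1 but the environment (in an unstressed syllable) is not met → [o].
/r/ (between /o/ and /u/): no rule targets it → [r].
/u/ — between /r/ and /t/, in an unstressed syllable — surfaces as [ə] (rule 1).
/t/ — between /u/ and /u/; rule 2 does not apply here → [t].
/u/ (word-final) occurs in an unstressed syllable → [ə] by rule 1.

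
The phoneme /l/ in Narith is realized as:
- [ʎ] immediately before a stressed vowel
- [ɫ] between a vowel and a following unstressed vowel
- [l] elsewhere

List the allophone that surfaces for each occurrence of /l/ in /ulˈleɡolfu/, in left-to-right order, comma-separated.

Occurrence 1 (position 2): no conditioning environment matches → elsewhere allophone [l].
Occurrence 2 (position 3): immediately before a stressed vowel → [ʎ].
Occurrence 3 (position 7): no conditioning environment matches → elsewhere allophone [l].

[l], [ʎ], [l]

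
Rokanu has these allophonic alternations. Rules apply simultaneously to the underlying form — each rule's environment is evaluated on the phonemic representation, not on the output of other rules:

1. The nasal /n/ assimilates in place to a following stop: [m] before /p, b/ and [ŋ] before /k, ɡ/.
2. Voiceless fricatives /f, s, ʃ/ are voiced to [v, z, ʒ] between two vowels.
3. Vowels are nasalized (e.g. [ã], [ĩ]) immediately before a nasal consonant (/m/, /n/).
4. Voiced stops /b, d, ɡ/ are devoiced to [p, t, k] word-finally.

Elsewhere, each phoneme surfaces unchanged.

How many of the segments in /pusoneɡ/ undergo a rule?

3

Segments that undergo a rule: /s/ → [z] (rule 2); /o/ → [õ] (rule 3); /ɡ/ → [k] (rule 4).
All other segments surface unchanged.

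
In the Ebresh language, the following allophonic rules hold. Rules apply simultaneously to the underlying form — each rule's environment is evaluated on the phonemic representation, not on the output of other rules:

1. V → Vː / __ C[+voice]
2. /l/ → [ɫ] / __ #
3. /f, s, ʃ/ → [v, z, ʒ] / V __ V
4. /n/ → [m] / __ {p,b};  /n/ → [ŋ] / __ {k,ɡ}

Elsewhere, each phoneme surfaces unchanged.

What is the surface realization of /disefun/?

/i/ (between /d/ and /s/) is in the target of rule 1 but the environment (before a voiced consonant) is not met → [i].
/s/ meets the environment for rule 3 (between two vowels) → [z].
/e/ — between /s/ and /f/; rule 1 does not apply here → [e].
/f/ meets the environment for rule 3 (between two vowels) → [v].
/u/ meets the environment for rule 1 (before a voiced consonant) → [uː].
/n/ (word-final): rule 4 targets it, but not before a labial or velar stop → unchanged [n].

[dizevuːn]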